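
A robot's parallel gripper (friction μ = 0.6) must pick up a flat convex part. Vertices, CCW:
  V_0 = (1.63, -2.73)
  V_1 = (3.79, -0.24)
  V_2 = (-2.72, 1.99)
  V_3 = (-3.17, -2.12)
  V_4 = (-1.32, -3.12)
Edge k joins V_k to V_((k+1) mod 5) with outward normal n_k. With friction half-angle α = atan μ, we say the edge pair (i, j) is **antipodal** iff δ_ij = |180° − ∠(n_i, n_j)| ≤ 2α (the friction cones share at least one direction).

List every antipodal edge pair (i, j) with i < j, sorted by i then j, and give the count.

α = atan 0.6 = 30.96°;  2α = 61.93°
n_0 = (+0.7554, -0.6553)
n_1 = (+0.3241, +0.9460)
n_2 = (-0.9941, +0.1088)
n_3 = (-0.4755, -0.8797)
n_4 = (+0.1311, -0.9914)
  (0,1): δ = 67.97°  ·
  (0,2): δ = 34.69°  ✓
  (0,3): δ = 102.55°  ·
  (0,4): δ = 138.47°  ·
  (1,2): δ = 77.34°  ·
  (1,3): δ = 9.48°  ✓
  (1,4): δ = 26.44°  ✓
  (2,3): δ = 112.14°  ·
  (2,4): δ = 76.22°  ·
  (3,4): δ = 144.08°  ·
antipodal pairs: 3

count = 3; pairs: (0,2), (1,3), (1,4)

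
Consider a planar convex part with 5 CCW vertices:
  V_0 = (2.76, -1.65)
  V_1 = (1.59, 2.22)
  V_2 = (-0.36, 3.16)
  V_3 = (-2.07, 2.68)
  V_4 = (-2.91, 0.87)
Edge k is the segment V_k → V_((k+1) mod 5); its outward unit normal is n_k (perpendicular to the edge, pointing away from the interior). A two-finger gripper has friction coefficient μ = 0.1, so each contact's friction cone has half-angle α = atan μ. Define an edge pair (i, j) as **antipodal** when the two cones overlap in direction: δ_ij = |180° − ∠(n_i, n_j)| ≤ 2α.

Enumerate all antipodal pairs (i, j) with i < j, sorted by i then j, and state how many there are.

count = 1; pairs: (1,4)

α = atan 0.1 = 5.71°;  2α = 11.42°
n_0 = (+0.9572, +0.2894)
n_1 = (+0.4342, +0.9008)
n_2 = (-0.2703, +0.9628)
n_3 = (-0.9071, +0.4210)
n_4 = (-0.4061, -0.9138)
  (0,1): δ = 132.56°  ·
  (0,2): δ = 91.14°  ·
  (0,3): δ = 41.72°  ·
  (0,4): δ = 49.22°  ·
  (1,2): δ = 138.58°  ·
  (1,3): δ = 89.16°  ·
  (1,4): δ = 1.77°  ✓
  (2,3): δ = 130.57°  ·
  (2,4): δ = 39.64°  ·
  (3,4): δ = 89.07°  ·
antipodal pairs: 1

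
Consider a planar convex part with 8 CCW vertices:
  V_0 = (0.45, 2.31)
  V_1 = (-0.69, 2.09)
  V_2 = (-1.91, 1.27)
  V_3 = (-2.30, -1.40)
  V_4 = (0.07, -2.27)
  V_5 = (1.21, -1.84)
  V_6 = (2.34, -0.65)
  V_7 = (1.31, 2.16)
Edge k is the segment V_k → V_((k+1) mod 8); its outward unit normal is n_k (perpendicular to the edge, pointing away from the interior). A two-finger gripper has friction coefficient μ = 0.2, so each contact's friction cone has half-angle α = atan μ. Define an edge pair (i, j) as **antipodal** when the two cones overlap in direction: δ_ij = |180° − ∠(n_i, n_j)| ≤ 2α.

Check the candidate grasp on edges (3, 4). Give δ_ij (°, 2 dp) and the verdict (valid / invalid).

δ = 139.18°, invalid

α = atan 0.2 = 11.31°;  2α = 22.62°
edge 3: e_3 = (+2.37, -0.87);  n_3 = (-0.3446, -0.9387)
edge 4: e_4 = (+1.14, +0.43);  n_4 = (+0.3529, -0.9357)
∠(n_3, n_4) = 40.82°
δ = |180° − 40.82°| = 139.18°
139.18° > 2α = 22.62°  →  invalid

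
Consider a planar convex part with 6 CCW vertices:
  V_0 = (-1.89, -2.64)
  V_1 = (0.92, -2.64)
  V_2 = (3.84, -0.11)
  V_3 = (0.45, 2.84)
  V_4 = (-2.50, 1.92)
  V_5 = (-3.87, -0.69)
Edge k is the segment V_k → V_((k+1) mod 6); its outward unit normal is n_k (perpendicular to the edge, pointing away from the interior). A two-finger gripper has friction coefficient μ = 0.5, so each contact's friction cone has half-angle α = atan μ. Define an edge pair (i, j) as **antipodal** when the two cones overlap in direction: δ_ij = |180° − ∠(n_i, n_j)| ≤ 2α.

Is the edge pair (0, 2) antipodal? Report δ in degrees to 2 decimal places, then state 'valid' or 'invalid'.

δ = 41.03°, valid

α = atan 0.5 = 26.57°;  2α = 53.13°
edge 0: e_0 = (+2.81, +0.00);  n_0 = (+0.0000, -1.0000)
edge 2: e_2 = (-3.39, +2.95);  n_2 = (+0.6565, +0.7544)
∠(n_0, n_2) = 138.97°
δ = |180° − 138.97°| = 41.03°
41.03° ≤ 2α = 53.13°  →  valid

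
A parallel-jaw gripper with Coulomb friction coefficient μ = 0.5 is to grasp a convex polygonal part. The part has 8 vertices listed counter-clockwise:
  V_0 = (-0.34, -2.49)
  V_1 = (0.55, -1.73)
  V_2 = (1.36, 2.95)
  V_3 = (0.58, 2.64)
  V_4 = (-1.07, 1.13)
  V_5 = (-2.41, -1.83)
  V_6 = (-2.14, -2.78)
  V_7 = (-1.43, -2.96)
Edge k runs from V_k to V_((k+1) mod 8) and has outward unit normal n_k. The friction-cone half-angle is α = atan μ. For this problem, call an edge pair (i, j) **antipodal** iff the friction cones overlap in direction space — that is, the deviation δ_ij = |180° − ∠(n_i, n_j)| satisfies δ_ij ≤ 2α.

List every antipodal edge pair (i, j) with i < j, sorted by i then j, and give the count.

count = 10; pairs: (0,2), (0,3), (0,4), (1,3), (1,4), (1,5), (2,6), (2,7), (3,7), (4,7)

α = atan 0.5 = 26.57°;  2α = 53.13°
n_0 = (+0.6494, -0.7605)
n_1 = (+0.9854, -0.1705)
n_2 = (-0.3693, +0.9293)
n_3 = (-0.6751, +0.7377)
n_4 = (-0.9110, +0.4124)
n_5 = (-0.9619, -0.2734)
n_6 = (-0.2457, -0.9693)
n_7 = (+0.3960, -0.9183)
  (0,1): δ = 140.31°  ·
  (0,2): δ = 18.82°  ✓
  (0,3): δ = 1.97°  ✓
  (0,4): δ = 25.15°  ✓
  (0,5): δ = 65.37°  ·
  (0,6): δ = 125.28°  ·
  (0,7): δ = 162.83°  ·
  (1,2): δ = 58.51°  ·
  (1,3): δ = 37.72°  ✓
  (1,4): δ = 14.54°  ✓
  (1,5): δ = 25.69°  ✓
  (1,6): δ = 85.59°  ·
  (1,7): δ = 123.14°  ·
  (2,3): δ = 159.21°  ·
  (2,4): δ = 136.03°  ·
  (2,5): δ = 95.81°  ·
  (2,6): δ = 35.90°  ✓
  (2,7): δ = 1.65°  ✓
  (3,4): δ = 156.82°  ·
  (3,5): δ = 116.60°  ·
  (3,6): δ = 56.69°  ·
  (3,7): δ = 19.14°  ✓
  (4,5): δ = 139.78°  ·
  (4,6): δ = 79.87°  ·
  (4,7): δ = 42.32°  ✓
  (5,6): δ = 120.09°  ·
  (5,7): δ = 82.54°  ·
  (6,7): δ = 142.45°  ·
antipodal pairs: 10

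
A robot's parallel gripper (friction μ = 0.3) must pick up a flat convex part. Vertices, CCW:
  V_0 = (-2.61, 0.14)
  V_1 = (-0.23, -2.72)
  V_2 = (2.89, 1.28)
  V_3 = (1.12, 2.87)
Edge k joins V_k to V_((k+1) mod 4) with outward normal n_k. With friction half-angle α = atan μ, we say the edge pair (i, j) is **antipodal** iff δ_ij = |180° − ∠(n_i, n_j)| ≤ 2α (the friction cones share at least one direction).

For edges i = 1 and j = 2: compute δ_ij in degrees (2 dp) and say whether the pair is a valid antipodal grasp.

α = atan 0.3 = 16.70°;  2α = 33.40°
edge 1: e_1 = (+3.12, +4.00);  n_1 = (+0.7885, -0.6150)
edge 2: e_2 = (-1.77, +1.59);  n_2 = (+0.6683, +0.7439)
∠(n_1, n_2) = 86.02°
δ = |180° − 86.02°| = 93.98°
93.98° > 2α = 33.40°  →  invalid

δ = 93.98°, invalid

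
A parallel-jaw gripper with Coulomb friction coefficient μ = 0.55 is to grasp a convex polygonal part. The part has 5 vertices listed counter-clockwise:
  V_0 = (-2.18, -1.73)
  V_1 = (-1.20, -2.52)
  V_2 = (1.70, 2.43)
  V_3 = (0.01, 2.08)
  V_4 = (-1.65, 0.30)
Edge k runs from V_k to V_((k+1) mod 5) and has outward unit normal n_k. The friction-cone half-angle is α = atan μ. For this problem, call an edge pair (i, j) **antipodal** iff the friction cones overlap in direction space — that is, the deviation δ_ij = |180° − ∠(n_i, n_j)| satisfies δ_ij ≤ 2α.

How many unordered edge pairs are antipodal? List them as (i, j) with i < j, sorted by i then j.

count = 4; pairs: (0,2), (1,2), (1,3), (1,4)

α = atan 0.55 = 28.81°;  2α = 57.62°
n_0 = (-0.6276, -0.7785)
n_1 = (+0.8628, -0.5055)
n_2 = (-0.2028, +0.9792)
n_3 = (-0.7313, +0.6820)
n_4 = (-0.9676, +0.2526)
  (0,1): δ = 81.49°  ·
  (0,2): δ = 50.57°  ✓
  (0,3): δ = 85.87°  ·
  (0,4): δ = 114.24°  ·
  (1,2): δ = 47.94°  ✓
  (1,3): δ = 12.64°  ✓
  (1,4): δ = 15.73°  ✓
  (2,3): δ = 144.70°  ·
  (2,4): δ = 116.33°  ·
  (3,4): δ = 151.63°  ·
antipodal pairs: 4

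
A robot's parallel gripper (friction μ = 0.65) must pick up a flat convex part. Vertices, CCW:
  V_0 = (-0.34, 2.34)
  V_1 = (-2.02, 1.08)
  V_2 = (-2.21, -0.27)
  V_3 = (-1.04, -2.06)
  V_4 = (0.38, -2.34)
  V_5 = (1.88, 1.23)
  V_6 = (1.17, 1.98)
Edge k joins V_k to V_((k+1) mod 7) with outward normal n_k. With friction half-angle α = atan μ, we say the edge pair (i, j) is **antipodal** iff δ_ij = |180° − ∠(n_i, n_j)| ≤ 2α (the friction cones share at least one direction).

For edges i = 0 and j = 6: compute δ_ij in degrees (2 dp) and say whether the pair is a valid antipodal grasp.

δ = 129.72°, invalid

α = atan 0.65 = 33.02°;  2α = 66.05°
edge 0: e_0 = (-1.68, -1.26);  n_0 = (-0.6000, +0.8000)
edge 6: e_6 = (-1.51, +0.36);  n_6 = (+0.2319, +0.9727)
∠(n_0, n_6) = 50.28°
δ = |180° − 50.28°| = 129.72°
129.72° > 2α = 66.05°  →  invalid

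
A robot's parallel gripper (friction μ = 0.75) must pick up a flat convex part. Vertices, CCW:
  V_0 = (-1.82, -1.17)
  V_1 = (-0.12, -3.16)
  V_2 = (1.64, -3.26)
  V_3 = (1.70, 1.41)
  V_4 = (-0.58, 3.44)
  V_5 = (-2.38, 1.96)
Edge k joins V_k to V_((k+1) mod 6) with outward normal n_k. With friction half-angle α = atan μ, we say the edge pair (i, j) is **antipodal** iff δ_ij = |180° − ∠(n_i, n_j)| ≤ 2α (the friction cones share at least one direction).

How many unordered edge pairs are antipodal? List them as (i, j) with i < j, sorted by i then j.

α = atan 0.75 = 36.87°;  2α = 73.74°
n_0 = (-0.7603, -0.6495)
n_1 = (-0.0567, -0.9984)
n_2 = (+0.9999, -0.0128)
n_3 = (+0.6650, +0.7469)
n_4 = (-0.6351, +0.7724)
n_5 = (-0.9844, -0.1761)
  (0,1): δ = 133.76°  ·
  (0,2): δ = 41.24°  ✓
  (0,3): δ = 7.81°  ✓
  (0,4): δ = 88.92°  ·
  (0,5): δ = 149.64°  ·
  (1,2): δ = 87.48°  ·
  (1,3): δ = 38.43°  ✓
  (1,4): δ = 42.68°  ✓
  (1,5): δ = 103.40°  ·
  (2,3): δ = 130.94°  ·
  (2,4): δ = 49.84°  ✓
  (2,5): δ = 10.88°  ✓
  (3,4): δ = 98.89°  ·
  (3,5): δ = 38.18°  ✓
  (4,5): δ = 119.28°  ·
antipodal pairs: 7

count = 7; pairs: (0,2), (0,3), (1,3), (1,4), (2,4), (2,5), (3,5)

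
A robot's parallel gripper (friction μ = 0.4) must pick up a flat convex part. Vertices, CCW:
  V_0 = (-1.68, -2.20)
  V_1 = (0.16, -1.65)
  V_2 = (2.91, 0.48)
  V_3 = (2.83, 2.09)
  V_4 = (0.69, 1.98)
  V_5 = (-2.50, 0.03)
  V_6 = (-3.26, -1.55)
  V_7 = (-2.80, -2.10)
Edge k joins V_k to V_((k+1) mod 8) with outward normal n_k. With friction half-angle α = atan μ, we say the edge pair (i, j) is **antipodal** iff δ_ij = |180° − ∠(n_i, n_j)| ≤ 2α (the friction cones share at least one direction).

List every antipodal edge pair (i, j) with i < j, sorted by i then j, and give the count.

α = atan 0.4 = 21.80°;  2α = 43.60°
n_0 = (+0.2864, -0.9581)
n_1 = (+0.6123, -0.7906)
n_2 = (+0.9988, +0.0496)
n_3 = (-0.0513, +0.9987)
n_4 = (-0.5216, +0.8532)
n_5 = (-0.9012, +0.4335)
n_6 = (-0.7671, -0.6416)
n_7 = (-0.0889, -0.9960)
  (0,1): δ = 158.88°  ·
  (0,2): δ = 103.80°  ·
  (0,3): δ = 13.70°  ✓
  (0,4): δ = 14.79°  ✓
  (0,5): δ = 47.67°  ·
  (0,6): δ = 113.27°  ·
  (0,7): δ = 158.26°  ·
  (1,2): δ = 124.91°  ·
  (1,3): δ = 34.82°  ✓
  (1,4): δ = 6.32°  ✓
  (1,5): δ = 26.55°  ✓
  (1,6): δ = 92.15°  ·
  (1,7): δ = 137.14°  ·
  (2,3): δ = 89.90°  ·
  (2,4): δ = 61.41°  ·
  (2,5): δ = 28.53°  ✓
  (2,6): δ = 37.06°  ✓
  (2,7): δ = 82.05°  ·
  (3,4): δ = 151.51°  ·
  (3,5): δ = 118.63°  ·
  (3,6): δ = 53.03°  ·
  (3,7): δ = 8.04°  ✓
  (4,5): δ = 147.12°  ·
  (4,6): δ = 81.53°  ·
  (4,7): δ = 36.54°  ✓
  (5,6): δ = 114.40°  ·
  (5,7): δ = 69.41°  ·
  (6,7): δ = 135.01°  ·
antipodal pairs: 9

count = 9; pairs: (0,3), (0,4), (1,3), (1,4), (1,5), (2,5), (2,6), (3,7), (4,7)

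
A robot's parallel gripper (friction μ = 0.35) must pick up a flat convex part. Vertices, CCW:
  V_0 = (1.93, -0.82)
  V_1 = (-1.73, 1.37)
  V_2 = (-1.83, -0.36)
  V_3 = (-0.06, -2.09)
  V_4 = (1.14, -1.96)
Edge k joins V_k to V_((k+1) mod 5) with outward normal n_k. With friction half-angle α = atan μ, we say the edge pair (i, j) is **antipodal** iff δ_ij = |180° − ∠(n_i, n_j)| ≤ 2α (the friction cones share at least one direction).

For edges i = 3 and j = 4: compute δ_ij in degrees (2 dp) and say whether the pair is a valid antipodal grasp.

δ = 130.90°, invalid

α = atan 0.35 = 19.29°;  2α = 38.58°
edge 3: e_3 = (+1.20, +0.13);  n_3 = (+0.1077, -0.9942)
edge 4: e_4 = (+0.79, +1.14);  n_4 = (+0.8219, -0.5696)
∠(n_3, n_4) = 49.10°
δ = |180° − 49.10°| = 130.90°
130.90° > 2α = 38.58°  →  invalid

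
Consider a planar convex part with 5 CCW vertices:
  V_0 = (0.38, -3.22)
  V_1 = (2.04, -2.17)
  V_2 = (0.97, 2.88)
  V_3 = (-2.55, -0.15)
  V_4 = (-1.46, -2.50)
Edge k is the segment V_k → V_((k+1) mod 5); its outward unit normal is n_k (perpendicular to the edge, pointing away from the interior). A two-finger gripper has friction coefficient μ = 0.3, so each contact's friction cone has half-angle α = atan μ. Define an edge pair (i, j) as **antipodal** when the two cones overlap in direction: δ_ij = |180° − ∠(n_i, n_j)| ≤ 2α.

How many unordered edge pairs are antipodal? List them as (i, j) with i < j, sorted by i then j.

count = 2; pairs: (0,2), (1,3)

α = atan 0.3 = 16.70°;  2α = 33.40°
n_0 = (+0.5346, -0.8451)
n_1 = (+0.9783, +0.2073)
n_2 = (-0.6524, +0.7579)
n_3 = (-0.9072, -0.4208)
n_4 = (-0.3644, -0.9312)
  (0,1): δ = 110.35°  ·
  (0,2): δ = 8.41°  ✓
  (0,3): δ = 82.57°  ·
  (0,4): δ = 126.31°  ·
  (1,2): δ = 61.24°  ·
  (1,3): δ = 12.92°  ✓
  (1,4): δ = 56.67°  ·
  (2,3): δ = 105.84°  ·
  (2,4): δ = 62.09°  ·
  (3,4): δ = 136.25°  ·
antipodal pairs: 2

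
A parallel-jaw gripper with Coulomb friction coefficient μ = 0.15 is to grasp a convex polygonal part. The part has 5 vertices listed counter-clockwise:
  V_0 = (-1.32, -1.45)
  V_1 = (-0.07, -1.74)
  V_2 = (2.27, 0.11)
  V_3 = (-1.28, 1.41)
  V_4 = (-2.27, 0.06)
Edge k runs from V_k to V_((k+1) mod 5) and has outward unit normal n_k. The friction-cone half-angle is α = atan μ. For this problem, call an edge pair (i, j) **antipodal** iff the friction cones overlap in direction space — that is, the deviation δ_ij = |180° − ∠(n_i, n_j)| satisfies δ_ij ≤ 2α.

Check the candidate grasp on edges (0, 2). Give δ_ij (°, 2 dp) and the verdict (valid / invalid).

δ = 7.05°, valid

α = atan 0.15 = 8.53°;  2α = 17.06°
edge 0: e_0 = (+1.25, -0.29);  n_0 = (-0.2260, -0.9741)
edge 2: e_2 = (-3.55, +1.30);  n_2 = (+0.3439, +0.9390)
∠(n_0, n_2) = 172.95°
δ = |180° − 172.95°| = 7.05°
7.05° ≤ 2α = 17.06°  →  valid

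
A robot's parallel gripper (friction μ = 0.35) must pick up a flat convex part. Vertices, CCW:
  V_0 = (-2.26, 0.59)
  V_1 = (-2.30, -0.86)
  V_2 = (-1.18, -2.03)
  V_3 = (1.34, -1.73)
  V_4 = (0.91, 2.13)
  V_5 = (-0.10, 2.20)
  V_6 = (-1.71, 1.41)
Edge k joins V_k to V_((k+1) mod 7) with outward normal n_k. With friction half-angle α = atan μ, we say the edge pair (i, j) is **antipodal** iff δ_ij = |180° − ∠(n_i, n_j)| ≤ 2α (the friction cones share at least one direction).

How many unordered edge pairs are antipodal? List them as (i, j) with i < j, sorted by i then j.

α = atan 0.35 = 19.29°;  2α = 38.58°
n_0 = (-0.9996, +0.0276)
n_1 = (-0.7224, -0.6915)
n_2 = (+0.1182, -0.9930)
n_3 = (+0.9939, +0.1107)
n_4 = (+0.0691, +0.9976)
n_5 = (-0.4405, +0.8977)
n_6 = (-0.8305, +0.5570)
  (0,1): δ = 134.67°  ·
  (0,2): δ = 81.63°  ·
  (0,3): δ = 7.94°  ✓
  (0,4): δ = 87.62°  ·
  (0,5): δ = 117.72°  ·
  (0,6): δ = 147.73°  ·
  (1,2): δ = 126.96°  ·
  (1,3): δ = 37.39°  ✓
  (1,4): δ = 42.29°  ·
  (1,5): δ = 72.39°  ·
  (1,6): δ = 102.40°  ·
  (2,3): δ = 90.43°  ·
  (2,4): δ = 10.75°  ✓
  (2,5): δ = 19.35°  ✓
  (2,6): δ = 49.36°  ·
  (3,4): δ = 100.32°  ·
  (3,5): δ = 70.22°  ·
  (3,6): δ = 40.21°  ·
  (4,5): δ = 149.90°  ·
  (4,6): δ = 119.89°  ·
  (5,6): δ = 149.99°  ·
antipodal pairs: 4

count = 4; pairs: (0,3), (1,3), (2,4), (2,5)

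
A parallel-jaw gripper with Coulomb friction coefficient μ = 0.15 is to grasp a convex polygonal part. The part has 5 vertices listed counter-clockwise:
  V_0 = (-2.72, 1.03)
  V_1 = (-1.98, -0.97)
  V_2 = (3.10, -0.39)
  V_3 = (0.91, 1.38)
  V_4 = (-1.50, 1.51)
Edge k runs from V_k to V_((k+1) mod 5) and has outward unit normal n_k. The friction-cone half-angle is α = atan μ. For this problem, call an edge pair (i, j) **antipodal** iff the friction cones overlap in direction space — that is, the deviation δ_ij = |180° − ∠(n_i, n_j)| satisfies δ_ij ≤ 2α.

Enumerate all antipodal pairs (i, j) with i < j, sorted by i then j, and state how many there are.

α = atan 0.15 = 8.53°;  2α = 17.06°
n_0 = (-0.9379, -0.3470)
n_1 = (+0.1134, -0.9935)
n_2 = (+0.6286, +0.7777)
n_3 = (+0.0539, +0.9985)
n_4 = (-0.3661, +0.9306)
  (0,1): δ = 103.79°  ·
  (0,2): δ = 30.75°  ·
  (0,3): δ = 66.61°  ·
  (0,4): δ = 91.17°  ·
  (1,2): δ = 45.46°  ·
  (1,3): δ = 9.60°  ✓
  (1,4): δ = 14.96°  ✓
  (2,3): δ = 144.14°  ·
  (2,4): δ = 119.58°  ·
  (3,4): δ = 155.44°  ·
antipodal pairs: 2

count = 2; pairs: (1,3), (1,4)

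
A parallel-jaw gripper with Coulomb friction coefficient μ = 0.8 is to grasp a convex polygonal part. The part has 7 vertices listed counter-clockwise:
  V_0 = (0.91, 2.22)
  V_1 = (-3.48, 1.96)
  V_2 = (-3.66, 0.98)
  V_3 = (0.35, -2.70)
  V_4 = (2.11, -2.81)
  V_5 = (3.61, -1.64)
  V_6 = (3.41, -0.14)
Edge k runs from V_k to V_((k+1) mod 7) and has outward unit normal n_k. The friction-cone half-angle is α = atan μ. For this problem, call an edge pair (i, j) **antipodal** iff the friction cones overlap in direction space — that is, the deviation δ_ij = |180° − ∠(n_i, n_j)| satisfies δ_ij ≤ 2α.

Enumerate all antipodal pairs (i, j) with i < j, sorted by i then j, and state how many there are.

count = 9; pairs: (0,2), (0,3), (0,4), (1,4), (1,5), (1,6), (2,5), (2,6), (3,6)

α = atan 0.8 = 38.66°;  2α = 77.32°
n_0 = (-0.0591, +0.9983)
n_1 = (-0.9835, +0.1807)
n_2 = (-0.6761, -0.7368)
n_3 = (-0.0624, -0.9981)
n_4 = (+0.6150, -0.7885)
n_5 = (+0.9912, +0.1322)
n_6 = (+0.6865, +0.7272)
  (0,1): δ = 103.80°  ·
  (0,2): δ = 45.93°  ✓
  (0,3): δ = 6.97°  ✓
  (0,4): δ = 34.56°  ✓
  (0,5): δ = 94.21°  ·
  (0,6): δ = 133.26°  ·
  (1,2): δ = 122.14°  ·
  (1,3): δ = 83.17°  ·
  (1,4): δ = 41.64°  ✓
  (1,5): δ = 18.00°  ✓
  (1,6): δ = 57.06°  ✓
  (2,3): δ = 141.03°  ·
  (2,4): δ = 99.50°  ·
  (2,5): δ = 39.86°  ✓
  (2,6): δ = 0.81°  ✓
  (3,4): δ = 138.47°  ·
  (3,5): δ = 78.83°  ·
  (3,6): δ = 39.77°  ✓
  (4,5): δ = 120.36°  ·
  (4,6): δ = 81.30°  ·
  (5,6): δ = 140.94°  ·
antipodal pairs: 9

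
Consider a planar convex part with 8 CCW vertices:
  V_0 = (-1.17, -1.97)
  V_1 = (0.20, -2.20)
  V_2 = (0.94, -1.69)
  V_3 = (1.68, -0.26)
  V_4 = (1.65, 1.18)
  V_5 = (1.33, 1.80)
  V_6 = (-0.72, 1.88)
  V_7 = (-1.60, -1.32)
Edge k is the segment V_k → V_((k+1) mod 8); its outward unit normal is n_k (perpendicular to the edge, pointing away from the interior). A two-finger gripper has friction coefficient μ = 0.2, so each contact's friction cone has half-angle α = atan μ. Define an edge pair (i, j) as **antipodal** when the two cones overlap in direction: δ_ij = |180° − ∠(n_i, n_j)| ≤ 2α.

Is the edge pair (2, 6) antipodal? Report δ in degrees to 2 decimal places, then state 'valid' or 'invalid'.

δ = 11.98°, valid

α = atan 0.2 = 11.31°;  2α = 22.62°
edge 2: e_2 = (+0.74, +1.43);  n_2 = (+0.8881, -0.4596)
edge 6: e_6 = (-0.88, -3.20);  n_6 = (-0.9642, +0.2652)
∠(n_2, n_6) = 168.02°
δ = |180° − 168.02°| = 11.98°
11.98° ≤ 2α = 22.62°  →  valid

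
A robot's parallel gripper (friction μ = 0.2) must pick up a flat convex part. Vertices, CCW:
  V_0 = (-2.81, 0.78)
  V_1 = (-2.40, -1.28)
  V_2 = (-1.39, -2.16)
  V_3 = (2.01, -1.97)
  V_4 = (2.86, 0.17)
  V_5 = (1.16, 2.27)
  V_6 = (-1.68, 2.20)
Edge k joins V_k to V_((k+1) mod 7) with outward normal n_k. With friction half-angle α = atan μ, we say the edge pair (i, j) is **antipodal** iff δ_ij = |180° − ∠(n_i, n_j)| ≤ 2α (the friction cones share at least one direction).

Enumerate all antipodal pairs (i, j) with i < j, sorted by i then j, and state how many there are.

α = atan 0.2 = 11.31°;  2α = 22.62°
n_0 = (-0.9808, -0.1952)
n_1 = (-0.6569, -0.7540)
n_2 = (+0.0558, -0.9984)
n_3 = (+0.9294, -0.3691)
n_4 = (+0.7772, +0.6292)
n_5 = (-0.0246, +0.9997)
n_6 = (-0.7825, +0.6227)
  (0,1): δ = 142.32°  ·
  (0,2): δ = 98.06°  ·
  (0,3): δ = 32.92°  ·
  (0,4): δ = 27.73°  ·
  (0,5): δ = 80.16°  ·
  (0,6): δ = 130.23°  ·
  (1,2): δ = 135.74°  ·
  (1,3): δ = 70.60°  ·
  (1,4): δ = 9.94°  ✓
  (1,5): δ = 42.48°  ·
  (1,6): δ = 92.55°  ·
  (2,3): δ = 114.86°  ·
  (2,4): δ = 54.21°  ·
  (2,5): δ = 1.79°  ✓
  (2,6): δ = 48.29°  ·
  (3,4): δ = 119.35°  ·
  (3,5): δ = 66.93°  ·
  (3,6): δ = 16.85°  ✓
  (4,5): δ = 127.58°  ·
  (4,6): δ = 77.50°  ·
  (5,6): δ = 129.92°  ·
antipodal pairs: 3

count = 3; pairs: (1,4), (2,5), (3,6)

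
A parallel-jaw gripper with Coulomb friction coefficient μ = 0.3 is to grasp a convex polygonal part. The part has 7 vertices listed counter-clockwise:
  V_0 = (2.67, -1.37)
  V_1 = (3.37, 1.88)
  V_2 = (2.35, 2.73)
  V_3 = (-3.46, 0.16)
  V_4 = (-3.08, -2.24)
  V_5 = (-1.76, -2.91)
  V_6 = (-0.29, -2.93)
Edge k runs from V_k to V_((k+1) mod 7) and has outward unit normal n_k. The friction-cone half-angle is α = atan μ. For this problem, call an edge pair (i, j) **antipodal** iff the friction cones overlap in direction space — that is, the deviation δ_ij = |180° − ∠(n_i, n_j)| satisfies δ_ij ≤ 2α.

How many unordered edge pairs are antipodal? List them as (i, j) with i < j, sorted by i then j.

α = atan 0.3 = 16.70°;  2α = 33.40°
n_0 = (+0.9776, -0.2106)
n_1 = (+0.6402, +0.7682)
n_2 = (-0.4045, +0.9145)
n_3 = (-0.9877, -0.1564)
n_4 = (-0.4526, -0.8917)
n_5 = (-0.0136, -0.9999)
n_6 = (+0.4662, -0.8847)
  (0,1): δ = 117.65°  ·
  (0,2): δ = 53.98°  ·
  (0,3): δ = 21.15°  ✓
  (0,4): δ = 75.24°  ·
  (0,5): δ = 101.38°  ·
  (0,6): δ = 129.95°  ·
  (1,2): δ = 116.33°  ·
  (1,3): δ = 41.20°  ·
  (1,4): δ = 12.89°  ✓
  (1,5): δ = 39.03°  ·
  (1,6): δ = 67.60°  ·
  (2,3): δ = 104.86°  ·
  (2,4): δ = 50.77°  ·
  (2,5): δ = 24.64°  ✓
  (2,6): δ = 3.93°  ✓
  (3,4): δ = 125.91°  ·
  (3,5): δ = 99.78°  ·
  (3,6): δ = 71.21°  ·
  (4,5): δ = 153.87°  ·
  (4,6): δ = 125.30°  ·
  (5,6): δ = 151.43°  ·
antipodal pairs: 4

count = 4; pairs: (0,3), (1,4), (2,5), (2,6)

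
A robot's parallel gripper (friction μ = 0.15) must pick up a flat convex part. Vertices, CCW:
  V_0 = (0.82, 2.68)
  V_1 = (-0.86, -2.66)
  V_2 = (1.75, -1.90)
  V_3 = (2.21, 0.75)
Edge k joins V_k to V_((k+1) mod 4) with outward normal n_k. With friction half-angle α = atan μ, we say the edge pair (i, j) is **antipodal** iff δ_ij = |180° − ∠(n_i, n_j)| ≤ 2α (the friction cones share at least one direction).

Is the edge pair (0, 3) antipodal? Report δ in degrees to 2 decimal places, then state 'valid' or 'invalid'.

α = atan 0.15 = 8.53°;  2α = 17.06°
edge 0: e_0 = (-1.68, -5.34);  n_0 = (-0.9539, +0.3001)
edge 3: e_3 = (-1.39, +1.93);  n_3 = (+0.8115, +0.5844)
∠(n_0, n_3) = 126.77°
δ = |180° − 126.77°| = 53.23°
53.23° > 2α = 17.06°  →  invalid

δ = 53.23°, invalid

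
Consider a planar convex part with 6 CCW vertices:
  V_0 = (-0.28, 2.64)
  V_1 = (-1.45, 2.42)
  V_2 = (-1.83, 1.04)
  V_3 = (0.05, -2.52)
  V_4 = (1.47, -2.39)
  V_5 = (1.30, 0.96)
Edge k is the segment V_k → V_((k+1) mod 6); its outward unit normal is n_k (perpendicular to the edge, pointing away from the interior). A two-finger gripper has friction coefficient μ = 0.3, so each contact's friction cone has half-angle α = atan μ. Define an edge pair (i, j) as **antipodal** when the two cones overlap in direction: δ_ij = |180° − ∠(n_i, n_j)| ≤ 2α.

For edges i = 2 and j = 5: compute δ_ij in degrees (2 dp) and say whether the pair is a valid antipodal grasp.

δ = 15.40°, valid

α = atan 0.3 = 16.70°;  2α = 33.40°
edge 2: e_2 = (+1.88, -3.56);  n_2 = (-0.8843, -0.4670)
edge 5: e_5 = (-1.58, +1.68);  n_5 = (+0.7285, +0.6851)
∠(n_2, n_5) = 164.60°
δ = |180° − 164.60°| = 15.40°
15.40° ≤ 2α = 33.40°  →  valid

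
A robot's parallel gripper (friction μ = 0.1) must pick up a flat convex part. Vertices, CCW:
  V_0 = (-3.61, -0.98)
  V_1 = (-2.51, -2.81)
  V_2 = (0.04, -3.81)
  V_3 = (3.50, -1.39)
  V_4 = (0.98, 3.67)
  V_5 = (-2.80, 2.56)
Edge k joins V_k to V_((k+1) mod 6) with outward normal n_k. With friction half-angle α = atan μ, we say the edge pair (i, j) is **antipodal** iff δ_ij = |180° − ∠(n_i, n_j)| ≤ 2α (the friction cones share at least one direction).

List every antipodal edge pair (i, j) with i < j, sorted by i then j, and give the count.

count = 1; pairs: (0,3)

α = atan 0.1 = 5.71°;  2α = 11.42°
n_0 = (-0.8571, -0.5152)
n_1 = (-0.3651, -0.9310)
n_2 = (+0.5731, -0.8195)
n_3 = (+0.8951, +0.4458)
n_4 = (-0.2818, +0.9595)
n_5 = (-0.9748, +0.2230)
  (0,1): δ = 142.42°  ·
  (0,2): δ = 86.04°  ·
  (0,3): δ = 4.54°  ✓
  (0,4): δ = 75.36°  ·
  (0,5): δ = 136.10°  ·
  (1,2): δ = 123.62°  ·
  (1,3): δ = 42.11°  ·
  (1,4): δ = 37.78°  ·
  (1,5): δ = 98.52°  ·
  (2,3): δ = 98.50°  ·
  (2,4): δ = 18.60°  ·
  (2,5): δ = 42.14°  ·
  (3,4): δ = 100.11°  ·
  (3,5): δ = 39.36°  ·
  (4,5): δ = 119.25°  ·
antipodal pairs: 1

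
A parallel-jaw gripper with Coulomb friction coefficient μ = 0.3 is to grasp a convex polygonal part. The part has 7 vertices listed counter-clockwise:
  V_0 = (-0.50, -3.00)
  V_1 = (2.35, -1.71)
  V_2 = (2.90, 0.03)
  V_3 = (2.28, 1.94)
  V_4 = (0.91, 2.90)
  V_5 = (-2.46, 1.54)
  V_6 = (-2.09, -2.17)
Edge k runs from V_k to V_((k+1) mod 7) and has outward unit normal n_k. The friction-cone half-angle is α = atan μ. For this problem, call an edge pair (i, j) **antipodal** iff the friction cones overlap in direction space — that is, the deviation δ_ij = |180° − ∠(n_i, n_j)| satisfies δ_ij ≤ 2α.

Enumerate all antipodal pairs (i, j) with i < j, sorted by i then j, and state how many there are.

count = 4; pairs: (0,4), (1,5), (2,5), (3,6)

α = atan 0.3 = 16.70°;  2α = 33.40°
n_0 = (+0.4124, -0.9110)
n_1 = (+0.9535, -0.3014)
n_2 = (+0.9511, +0.3087)
n_3 = (+0.5739, +0.8190)
n_4 = (-0.3742, +0.9273)
n_5 = (-0.9951, -0.0992)
n_6 = (-0.4628, -0.8865)
  (0,1): δ = 131.89°  ·
  (0,2): δ = 96.37°  ·
  (0,3): δ = 59.37°  ·
  (0,4): δ = 2.38°  ✓
  (0,5): δ = 71.34°  ·
  (0,6): δ = 128.08°  ·
  (1,2): δ = 144.47°  ·
  (1,3): δ = 107.48°  ·
  (1,4): δ = 50.48°  ·
  (1,5): δ = 23.24°  ✓
  (1,6): δ = 79.98°  ·
  (2,3): δ = 143.00°  ·
  (2,4): δ = 86.01°  ·
  (2,5): δ = 12.29°  ✓
  (2,6): δ = 44.45°  ·
  (3,4): δ = 123.00°  ·
  (3,5): δ = 49.28°  ·
  (3,6): δ = 7.45°  ✓
  (4,5): δ = 106.28°  ·
  (4,6): δ = 49.54°  ·
  (5,6): δ = 123.26°  ·
antipodal pairs: 4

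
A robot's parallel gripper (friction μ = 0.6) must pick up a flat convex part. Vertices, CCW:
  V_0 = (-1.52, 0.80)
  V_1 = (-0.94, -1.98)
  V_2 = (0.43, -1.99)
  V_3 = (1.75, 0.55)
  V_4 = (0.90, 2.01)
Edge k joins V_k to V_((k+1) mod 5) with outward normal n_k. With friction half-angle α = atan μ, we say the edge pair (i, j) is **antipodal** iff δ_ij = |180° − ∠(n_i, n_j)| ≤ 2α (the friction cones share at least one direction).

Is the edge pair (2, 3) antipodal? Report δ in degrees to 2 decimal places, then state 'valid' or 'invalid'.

α = atan 0.6 = 30.96°;  2α = 61.93°
edge 2: e_2 = (+1.32, +2.54);  n_2 = (+0.8873, -0.4611)
edge 3: e_3 = (-0.85, +1.46);  n_3 = (+0.8642, +0.5031)
∠(n_2, n_3) = 57.67°
δ = |180° − 57.67°| = 122.33°
122.33° > 2α = 61.93°  →  invalid

δ = 122.33°, invalid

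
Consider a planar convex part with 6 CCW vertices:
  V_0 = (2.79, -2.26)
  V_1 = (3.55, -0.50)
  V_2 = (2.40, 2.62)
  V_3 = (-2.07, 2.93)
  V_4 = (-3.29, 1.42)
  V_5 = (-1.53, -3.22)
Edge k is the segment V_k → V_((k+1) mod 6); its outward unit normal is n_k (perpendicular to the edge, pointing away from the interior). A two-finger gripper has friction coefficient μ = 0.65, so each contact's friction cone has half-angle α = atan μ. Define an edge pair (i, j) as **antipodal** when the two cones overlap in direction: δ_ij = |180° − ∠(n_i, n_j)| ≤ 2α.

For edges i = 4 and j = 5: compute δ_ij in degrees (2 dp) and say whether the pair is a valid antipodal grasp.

α = atan 0.65 = 33.02°;  2α = 66.05°
edge 4: e_4 = (+1.76, -4.64);  n_4 = (-0.9350, -0.3547)
edge 5: e_5 = (+4.32, +0.96);  n_5 = (+0.2169, -0.9762)
∠(n_4, n_5) = 81.76°
δ = |180° − 81.76°| = 98.24°
98.24° > 2α = 66.05°  →  invalid

δ = 98.24°, invalid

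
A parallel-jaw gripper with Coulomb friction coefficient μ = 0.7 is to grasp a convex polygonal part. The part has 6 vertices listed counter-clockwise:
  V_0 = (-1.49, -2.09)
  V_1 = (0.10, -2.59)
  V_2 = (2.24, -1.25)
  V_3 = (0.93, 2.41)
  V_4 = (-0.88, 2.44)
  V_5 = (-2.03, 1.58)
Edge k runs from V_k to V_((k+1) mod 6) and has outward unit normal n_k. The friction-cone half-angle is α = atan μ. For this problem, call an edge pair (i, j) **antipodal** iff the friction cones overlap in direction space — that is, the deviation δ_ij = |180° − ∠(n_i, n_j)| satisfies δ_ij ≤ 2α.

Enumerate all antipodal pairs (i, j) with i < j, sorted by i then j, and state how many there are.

count = 7; pairs: (0,2), (0,3), (0,4), (1,3), (1,4), (1,5), (2,5)

α = atan 0.7 = 34.99°;  2α = 69.98°
n_0 = (-0.3000, -0.9539)
n_1 = (+0.5307, -0.8476)
n_2 = (+0.9415, +0.3370)
n_3 = (+0.0166, +0.9999)
n_4 = (-0.5989, +0.8008)
n_5 = (-0.9893, -0.1456)
  (0,1): δ = 130.49°  ·
  (0,2): δ = 52.85°  ✓
  (0,3): δ = 16.51°  ✓
  (0,4): δ = 54.25°  ✓
  (0,5): δ = 115.83°  ·
  (1,2): δ = 102.36°  ·
  (1,3): δ = 33.00°  ✓
  (1,4): δ = 4.74°  ✓
  (1,5): δ = 66.32°  ✓
  (2,3): δ = 110.64°  ·
  (2,4): δ = 72.90°  ·
  (2,5): δ = 11.32°  ✓
  (3,4): δ = 142.26°  ·
  (3,5): δ = 80.68°  ·
  (4,5): δ = 118.42°  ·
antipodal pairs: 7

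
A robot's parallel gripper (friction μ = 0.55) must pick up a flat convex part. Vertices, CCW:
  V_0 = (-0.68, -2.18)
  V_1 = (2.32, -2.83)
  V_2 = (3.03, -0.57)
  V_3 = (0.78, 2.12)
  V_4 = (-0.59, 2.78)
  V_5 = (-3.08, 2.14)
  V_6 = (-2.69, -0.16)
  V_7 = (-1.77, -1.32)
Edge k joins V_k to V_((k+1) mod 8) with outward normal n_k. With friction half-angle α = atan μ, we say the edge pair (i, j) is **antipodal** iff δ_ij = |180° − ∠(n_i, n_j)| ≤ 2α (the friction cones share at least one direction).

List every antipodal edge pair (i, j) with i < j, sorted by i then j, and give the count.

count = 12; pairs: (0,2), (0,3), (0,4), (1,5), (1,6), (2,5), (2,6), (2,7), (3,5), (3,6), (3,7), (4,7)

α = atan 0.55 = 28.81°;  2α = 57.62°
n_0 = (-0.2118, -0.9773)
n_1 = (+0.9540, -0.2997)
n_2 = (+0.7671, +0.6416)
n_3 = (+0.4340, +0.9009)
n_4 = (-0.2489, +0.9685)
n_5 = (-0.9859, -0.1672)
n_6 = (-0.7835, -0.6214)
n_7 = (-0.6194, -0.7851)
  (0,1): δ = 95.22°  ·
  (0,2): δ = 37.86°  ✓
  (0,3): δ = 13.50°  ✓
  (0,4): δ = 26.64°  ✓
  (0,5): δ = 111.85°  ·
  (0,6): δ = 140.64°  ·
  (0,7): δ = 153.95°  ·
  (1,2): δ = 122.65°  ·
  (1,3): δ = 98.28°  ·
  (1,4): δ = 58.14°  ·
  (1,5): δ = 27.06°  ✓
  (1,6): δ = 55.86°  ✓
  (1,7): δ = 69.17°  ·
  (2,3): δ = 155.63°  ·
  (2,4): δ = 115.50°  ·
  (2,5): δ = 30.29°  ✓
  (2,6): δ = 1.49°  ✓
  (2,7): δ = 11.82°  ✓
  (3,4): δ = 139.86°  ·
  (3,5): δ = 54.65°  ✓
  (3,6): δ = 25.86°  ✓
  (3,7): δ = 12.55°  ✓
  (4,5): δ = 94.79°  ·
  (4,6): δ = 66.00°  ·
  (4,7): δ = 52.69°  ✓
  (5,6): δ = 151.21°  ·
  (5,7): δ = 137.90°  ·
  (6,7): δ = 166.69°  ·
antipodal pairs: 12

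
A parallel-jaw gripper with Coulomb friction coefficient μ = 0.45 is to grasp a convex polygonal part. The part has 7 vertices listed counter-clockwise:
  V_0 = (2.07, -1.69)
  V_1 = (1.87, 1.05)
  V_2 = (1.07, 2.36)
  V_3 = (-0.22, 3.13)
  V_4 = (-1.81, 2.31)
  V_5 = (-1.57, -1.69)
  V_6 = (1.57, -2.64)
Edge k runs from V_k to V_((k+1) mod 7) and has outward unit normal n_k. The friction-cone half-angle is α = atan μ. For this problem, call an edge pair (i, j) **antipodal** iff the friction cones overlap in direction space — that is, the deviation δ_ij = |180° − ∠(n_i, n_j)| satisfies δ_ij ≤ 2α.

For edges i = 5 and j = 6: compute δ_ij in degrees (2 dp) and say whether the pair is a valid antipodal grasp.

α = atan 0.45 = 24.23°;  2α = 48.46°
edge 5: e_5 = (+3.14, -0.95);  n_5 = (-0.2896, -0.9572)
edge 6: e_6 = (+0.50, +0.95);  n_6 = (+0.8849, -0.4657)
∠(n_5, n_6) = 79.07°
δ = |180° − 79.07°| = 100.93°
100.93° > 2α = 48.46°  →  invalid

δ = 100.93°, invalid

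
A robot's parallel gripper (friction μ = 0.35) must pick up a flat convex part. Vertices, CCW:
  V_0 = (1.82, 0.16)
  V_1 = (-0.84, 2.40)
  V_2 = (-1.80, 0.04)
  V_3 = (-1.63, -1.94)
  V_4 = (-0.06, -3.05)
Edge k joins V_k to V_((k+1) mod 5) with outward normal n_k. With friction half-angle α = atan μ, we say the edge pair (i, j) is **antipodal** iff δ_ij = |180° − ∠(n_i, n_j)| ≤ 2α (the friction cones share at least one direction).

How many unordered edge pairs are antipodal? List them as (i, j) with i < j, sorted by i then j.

count = 3; pairs: (0,3), (1,4), (2,4)

α = atan 0.35 = 19.29°;  2α = 38.58°
n_0 = (+0.6441, +0.7649)
n_1 = (-0.9263, +0.3768)
n_2 = (-0.9963, -0.0855)
n_3 = (-0.5773, -0.8165)
n_4 = (+0.8629, -0.5054)
  (0,1): δ = 72.03°  ·
  (0,2): δ = 44.99°  ·
  (0,3): δ = 4.84°  ✓
  (0,4): δ = 99.74°  ·
  (1,2): δ = 152.96°  ·
  (1,3): δ = 103.13°  ·
  (1,4): δ = 8.22°  ✓
  (2,3): δ = 130.17°  ·
  (2,4): δ = 35.26°  ✓
  (3,4): δ = 85.10°  ·
antipodal pairs: 3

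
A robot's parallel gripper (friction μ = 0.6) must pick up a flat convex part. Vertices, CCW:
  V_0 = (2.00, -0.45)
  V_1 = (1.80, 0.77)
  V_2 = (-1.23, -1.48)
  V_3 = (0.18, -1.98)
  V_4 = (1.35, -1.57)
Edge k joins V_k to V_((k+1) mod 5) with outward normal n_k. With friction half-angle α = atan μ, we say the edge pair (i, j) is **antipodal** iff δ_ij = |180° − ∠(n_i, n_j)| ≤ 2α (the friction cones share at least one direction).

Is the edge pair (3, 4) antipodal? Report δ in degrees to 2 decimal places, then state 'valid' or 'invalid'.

δ = 139.44°, invalid

α = atan 0.6 = 30.96°;  2α = 61.93°
edge 3: e_3 = (+1.17, +0.41);  n_3 = (+0.3307, -0.9437)
edge 4: e_4 = (+0.65, +1.12);  n_4 = (+0.8649, -0.5019)
∠(n_3, n_4) = 40.56°
δ = |180° − 40.56°| = 139.44°
139.44° > 2α = 61.93°  →  invalid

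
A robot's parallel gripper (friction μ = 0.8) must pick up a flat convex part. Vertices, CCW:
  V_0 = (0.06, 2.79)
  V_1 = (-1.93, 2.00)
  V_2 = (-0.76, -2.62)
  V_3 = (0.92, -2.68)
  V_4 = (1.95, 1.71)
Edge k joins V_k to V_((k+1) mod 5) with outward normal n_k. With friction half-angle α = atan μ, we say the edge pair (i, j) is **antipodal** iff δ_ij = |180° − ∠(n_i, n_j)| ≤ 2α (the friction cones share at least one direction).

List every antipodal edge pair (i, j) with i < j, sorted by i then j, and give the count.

count = 5; pairs: (0,2), (0,3), (1,3), (1,4), (2,4)

α = atan 0.8 = 38.66°;  2α = 77.32°
n_0 = (-0.3690, +0.9294)
n_1 = (-0.9694, -0.2455)
n_2 = (-0.0357, -0.9994)
n_3 = (+0.9736, -0.2284)
n_4 = (+0.4961, +0.8682)
  (0,1): δ = 97.44°  ·
  (0,2): δ = 23.70°  ✓
  (0,3): δ = 55.14°  ✓
  (0,4): δ = 128.60°  ·
  (1,2): δ = 106.26°  ·
  (1,3): δ = 27.42°  ✓
  (1,4): δ = 46.04°  ✓
  (2,3): δ = 101.16°  ·
  (2,4): δ = 27.70°  ✓
  (3,4): δ = 106.54°  ·
antipodal pairs: 5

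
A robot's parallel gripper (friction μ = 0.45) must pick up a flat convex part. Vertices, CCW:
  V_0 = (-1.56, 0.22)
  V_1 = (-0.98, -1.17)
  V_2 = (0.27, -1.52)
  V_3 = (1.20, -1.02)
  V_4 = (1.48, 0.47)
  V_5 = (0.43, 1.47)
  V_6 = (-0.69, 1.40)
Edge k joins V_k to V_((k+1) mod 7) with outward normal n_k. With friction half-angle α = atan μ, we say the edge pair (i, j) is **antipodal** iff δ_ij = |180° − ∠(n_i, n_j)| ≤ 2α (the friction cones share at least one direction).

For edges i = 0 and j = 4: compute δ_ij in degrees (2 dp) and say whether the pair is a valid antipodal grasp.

δ = 23.75°, valid

α = atan 0.45 = 24.23°;  2α = 48.46°
edge 0: e_0 = (+0.58, -1.39);  n_0 = (-0.9229, -0.3851)
edge 4: e_4 = (-1.05, +1.00);  n_4 = (+0.6897, +0.7241)
∠(n_0, n_4) = 156.25°
δ = |180° − 156.25°| = 23.75°
23.75° ≤ 2α = 48.46°  →  valid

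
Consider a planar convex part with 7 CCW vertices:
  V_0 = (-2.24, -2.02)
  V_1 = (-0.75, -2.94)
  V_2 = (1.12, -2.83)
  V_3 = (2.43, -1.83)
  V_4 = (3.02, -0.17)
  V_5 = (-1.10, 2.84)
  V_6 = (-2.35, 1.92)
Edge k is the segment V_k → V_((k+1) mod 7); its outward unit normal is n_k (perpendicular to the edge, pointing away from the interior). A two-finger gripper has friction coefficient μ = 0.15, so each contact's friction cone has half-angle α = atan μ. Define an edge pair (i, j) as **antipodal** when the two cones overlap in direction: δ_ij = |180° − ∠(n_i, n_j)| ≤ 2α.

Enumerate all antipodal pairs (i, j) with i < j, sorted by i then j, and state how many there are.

count = 2; pairs: (0,4), (2,5)

α = atan 0.15 = 8.53°;  2α = 17.06°
n_0 = (-0.5254, -0.8509)
n_1 = (+0.0587, -0.9983)
n_2 = (+0.6068, -0.7949)
n_3 = (+0.9423, -0.3349)
n_4 = (+0.5899, +0.8075)
n_5 = (-0.5928, +0.8054)
n_6 = (-0.9996, -0.0279)
  (0,1): δ = 144.94°  ·
  (0,2): δ = 110.95°  ·
  (0,3): δ = 77.87°  ·
  (0,4): δ = 4.46°  ✓
  (0,5): δ = 68.05°  ·
  (0,6): δ = 123.29°  ·
  (1,2): δ = 146.01°  ·
  (1,3): δ = 112.93°  ·
  (1,4): δ = 39.52°  ·
  (1,5): δ = 32.99°  ·
  (1,6): δ = 88.23°  ·
  (2,3): δ = 146.92°  ·
  (2,4): δ = 73.51°  ·
  (2,5): δ = 1.00°  ✓
  (2,6): δ = 54.24°  ·
  (3,4): δ = 106.58°  ·
  (3,5): δ = 34.08°  ·
  (3,6): δ = 21.17°  ·
  (4,5): δ = 107.50°  ·
  (4,6): δ = 52.25°  ·
  (5,6): δ = 124.75°  ·
antipodal pairs: 2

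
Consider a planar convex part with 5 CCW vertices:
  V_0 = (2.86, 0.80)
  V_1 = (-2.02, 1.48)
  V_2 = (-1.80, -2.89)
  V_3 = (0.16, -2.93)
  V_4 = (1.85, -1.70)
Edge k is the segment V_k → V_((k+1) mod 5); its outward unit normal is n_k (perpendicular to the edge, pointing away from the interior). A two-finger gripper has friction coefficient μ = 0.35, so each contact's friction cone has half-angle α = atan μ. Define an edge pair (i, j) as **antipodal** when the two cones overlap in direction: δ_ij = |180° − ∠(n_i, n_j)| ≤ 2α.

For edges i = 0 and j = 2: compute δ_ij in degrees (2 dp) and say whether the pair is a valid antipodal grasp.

α = atan 0.35 = 19.29°;  2α = 38.58°
edge 0: e_0 = (-4.88, +0.68);  n_0 = (+0.1380, +0.9904)
edge 2: e_2 = (+1.96, -0.04);  n_2 = (-0.0204, -0.9998)
∠(n_0, n_2) = 173.24°
δ = |180° − 173.24°| = 6.76°
6.76° ≤ 2α = 38.58°  →  valid

δ = 6.76°, valid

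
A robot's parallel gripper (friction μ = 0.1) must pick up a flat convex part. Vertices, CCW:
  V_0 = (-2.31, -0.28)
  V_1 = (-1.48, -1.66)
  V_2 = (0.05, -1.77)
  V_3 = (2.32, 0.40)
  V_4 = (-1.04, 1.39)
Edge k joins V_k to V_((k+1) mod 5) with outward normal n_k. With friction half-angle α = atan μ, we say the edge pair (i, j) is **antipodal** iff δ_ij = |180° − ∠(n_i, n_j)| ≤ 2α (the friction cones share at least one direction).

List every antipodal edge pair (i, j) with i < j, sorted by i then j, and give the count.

count = 1; pairs: (2,4)

α = atan 0.1 = 5.71°;  2α = 11.42°
n_0 = (-0.8569, -0.5154)
n_1 = (-0.0717, -0.9974)
n_2 = (+0.6910, -0.7228)
n_3 = (+0.2826, +0.9592)
n_4 = (-0.7960, +0.6053)
  (0,1): δ = 125.14°  ·
  (0,2): δ = 77.32°  ·
  (0,3): δ = 42.56°  ·
  (0,4): δ = 111.72°  ·
  (1,2): δ = 132.18°  ·
  (1,3): δ = 12.31°  ·
  (1,4): δ = 56.86°  ·
  (2,3): δ = 60.13°  ·
  (2,4): δ = 9.04°  ✓
  (3,4): δ = 110.83°  ·
antipodal pairs: 1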